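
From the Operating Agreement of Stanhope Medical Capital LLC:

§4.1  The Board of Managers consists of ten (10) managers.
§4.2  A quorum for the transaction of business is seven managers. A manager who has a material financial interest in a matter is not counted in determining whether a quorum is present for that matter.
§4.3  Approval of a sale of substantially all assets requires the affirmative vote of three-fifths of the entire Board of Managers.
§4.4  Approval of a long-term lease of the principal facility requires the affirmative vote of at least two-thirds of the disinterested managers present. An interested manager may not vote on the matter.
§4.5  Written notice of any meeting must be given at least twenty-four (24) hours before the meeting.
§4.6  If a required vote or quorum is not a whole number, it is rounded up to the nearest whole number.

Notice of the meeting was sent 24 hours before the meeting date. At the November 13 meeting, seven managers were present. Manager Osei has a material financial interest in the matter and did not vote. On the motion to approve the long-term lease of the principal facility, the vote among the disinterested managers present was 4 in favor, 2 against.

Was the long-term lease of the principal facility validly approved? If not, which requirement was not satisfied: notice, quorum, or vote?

Invalid — quorum requirement not satisfied.

Notice: 24 hours given; 24 required (24 ≥ 24). Satisfied.
Quorum: 7 present, but the 1 interested manager does not count, leaving 6. Quorum is 7. Not satisfied.
Vote: the long-term lease of the principal facility requires two-thirds of the disinterested managers present (7 − 1 = 6). 2/3 of 6 = 4, so 4 affirmative votes are needed; 4 voted in favor. Satisfied. (Moot — without a quorum no business can be validly transacted.)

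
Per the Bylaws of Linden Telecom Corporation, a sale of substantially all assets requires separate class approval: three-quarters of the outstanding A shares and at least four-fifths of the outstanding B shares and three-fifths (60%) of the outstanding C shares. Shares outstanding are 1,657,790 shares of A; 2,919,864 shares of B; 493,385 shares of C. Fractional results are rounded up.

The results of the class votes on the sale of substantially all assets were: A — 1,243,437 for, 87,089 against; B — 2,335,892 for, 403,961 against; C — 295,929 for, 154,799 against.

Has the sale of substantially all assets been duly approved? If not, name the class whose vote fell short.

A: 3/4 of 1657790 = 1243342.50, rounded up to 1243343; 1,243,343 required, 1,243,437 in favor — approved.
B: 4/5 of 2919864 = 2335891.20, rounded up to 2335892; 2,335,892 required, 2,335,892 in favor — approved.
C: 3/5 of 493385 = 296031; 296,031 required, 295,929 in favor — not approved.

Not approved — the C shares did not give the required vote.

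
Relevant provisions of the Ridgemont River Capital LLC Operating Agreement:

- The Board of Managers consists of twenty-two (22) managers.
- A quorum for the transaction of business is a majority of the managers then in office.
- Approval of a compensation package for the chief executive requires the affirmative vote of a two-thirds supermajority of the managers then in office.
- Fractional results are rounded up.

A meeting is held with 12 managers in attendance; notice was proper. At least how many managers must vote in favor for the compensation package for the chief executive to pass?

The compensation package for the chief executive requires two-thirds of the managers then in office (22).
2/3 of 22 = 14.67, rounded up to 15.
(Only 12 can vote, so the compensation package for the chief executive cannot pass at this meeting, but the required vote is still 15.)

15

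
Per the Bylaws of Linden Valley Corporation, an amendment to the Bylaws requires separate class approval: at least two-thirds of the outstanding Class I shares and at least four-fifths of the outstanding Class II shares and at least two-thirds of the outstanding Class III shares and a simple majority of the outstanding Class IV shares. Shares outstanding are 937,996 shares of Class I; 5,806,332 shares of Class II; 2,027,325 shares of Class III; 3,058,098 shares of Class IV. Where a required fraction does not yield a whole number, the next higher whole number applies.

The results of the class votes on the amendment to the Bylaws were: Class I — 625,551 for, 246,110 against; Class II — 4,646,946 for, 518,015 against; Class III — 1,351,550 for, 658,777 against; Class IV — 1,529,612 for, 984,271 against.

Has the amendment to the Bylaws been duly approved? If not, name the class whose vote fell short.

Class I: 2/3 of 937996 = 625330.67, rounded up to 625331; 625,331 required, 625,551 in favor — approved.
Class II: 4/5 of 5806332 = 4645065.60, rounded up to 4645066; 4,645,066 required, 4,646,946 in favor — approved.
Class III: 2/3 of 2027325 = 1351550; 1,351,550 required, 1,351,550 in favor — approved.
Class IV: a majority of 3058098 is 1529050; 1,529,050 required, 1,529,612 in favor — approved.

Approved — every class gave the required vote.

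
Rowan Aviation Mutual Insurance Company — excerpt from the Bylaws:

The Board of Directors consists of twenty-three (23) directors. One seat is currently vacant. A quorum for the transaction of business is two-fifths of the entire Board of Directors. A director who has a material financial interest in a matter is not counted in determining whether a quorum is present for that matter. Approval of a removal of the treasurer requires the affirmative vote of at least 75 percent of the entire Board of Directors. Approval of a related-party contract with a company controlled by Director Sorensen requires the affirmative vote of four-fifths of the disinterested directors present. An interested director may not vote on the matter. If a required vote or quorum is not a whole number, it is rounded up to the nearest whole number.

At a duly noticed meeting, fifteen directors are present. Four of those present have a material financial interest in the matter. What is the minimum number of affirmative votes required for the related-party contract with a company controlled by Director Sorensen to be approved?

9

The related-party contract with a company controlled by Director Sorensen requires four-fifths of the disinterested directors present (15 − 4 = 11).
4/5 of 11 = 8.80, rounded up to 9.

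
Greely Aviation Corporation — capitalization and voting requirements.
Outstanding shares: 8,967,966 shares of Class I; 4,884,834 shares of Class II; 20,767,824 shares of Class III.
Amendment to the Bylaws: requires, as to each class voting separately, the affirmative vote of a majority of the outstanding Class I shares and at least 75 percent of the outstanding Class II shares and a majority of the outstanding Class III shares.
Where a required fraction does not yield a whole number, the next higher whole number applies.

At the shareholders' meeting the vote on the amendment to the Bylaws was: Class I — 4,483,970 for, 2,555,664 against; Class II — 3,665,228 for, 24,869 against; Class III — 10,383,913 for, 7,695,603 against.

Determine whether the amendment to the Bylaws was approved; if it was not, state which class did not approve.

Not approved — the Class I shares did not give the required vote.

Class I: a majority of 8967966 is 4483984; 4,483,984 required, 4,483,970 in favor — not approved.
Class II: 3/4 of 4884834 = 3663625.50, rounded up to 3663626; 3,663,626 required, 3,665,228 in favor — approved.
Class III: a majority of 20767824 is 10383913; 10,383,913 required, 10,383,913 in favor — approved.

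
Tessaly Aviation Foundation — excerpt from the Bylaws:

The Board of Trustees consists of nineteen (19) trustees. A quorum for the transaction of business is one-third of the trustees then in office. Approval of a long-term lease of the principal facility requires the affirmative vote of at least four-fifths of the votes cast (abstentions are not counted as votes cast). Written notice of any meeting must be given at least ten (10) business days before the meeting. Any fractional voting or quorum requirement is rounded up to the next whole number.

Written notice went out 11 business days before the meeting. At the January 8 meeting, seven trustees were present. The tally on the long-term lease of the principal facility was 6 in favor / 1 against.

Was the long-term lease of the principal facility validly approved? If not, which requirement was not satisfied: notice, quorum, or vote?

Valid — all requirements satisfied.

Notice: 11 business days given; 10 required (11 ≥ 10). Satisfied.
Quorum: 7 present; quorum is 7. Satisfied.
Vote: the long-term lease of the principal facility requires four-fifths of the votes cast (7). 4/5 of 7 = 5.60, rounded up to 6, so 6 affirmative votes are needed; 6 voted in favor. Satisfied.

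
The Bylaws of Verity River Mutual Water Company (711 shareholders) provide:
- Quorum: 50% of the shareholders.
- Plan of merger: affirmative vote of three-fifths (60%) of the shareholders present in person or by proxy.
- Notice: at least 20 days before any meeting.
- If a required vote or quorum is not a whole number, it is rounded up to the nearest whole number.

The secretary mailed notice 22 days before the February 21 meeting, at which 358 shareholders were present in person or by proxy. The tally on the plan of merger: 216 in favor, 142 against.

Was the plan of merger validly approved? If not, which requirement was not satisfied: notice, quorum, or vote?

Valid — all requirements satisfied.

Notice: 22 days given; 20 required. Satisfied.
Quorum: 50% of 711 = 355.50, rounded up to 356; 358 present. Satisfied.
Vote: requires three-fifths of those present (358); 3/5 of 358 = 214.80, rounded up to 215, so 215 needed; 216 in favor. Satisfied.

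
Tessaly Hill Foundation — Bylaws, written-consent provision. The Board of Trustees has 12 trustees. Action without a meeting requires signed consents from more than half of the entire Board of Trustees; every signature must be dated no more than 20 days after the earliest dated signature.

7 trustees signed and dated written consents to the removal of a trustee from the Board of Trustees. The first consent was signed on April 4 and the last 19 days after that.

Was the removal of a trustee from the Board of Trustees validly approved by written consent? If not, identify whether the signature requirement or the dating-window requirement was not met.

Signatures required: more than half of 12 — a majority of 12 is 7, so 7 needed; 7 signed. Sufficient.
Dating window: the latest signature is 19 days after the earliest; the limit is 20 days. Within the window.

Effective — both the signature and dating-window requirements are satisfied.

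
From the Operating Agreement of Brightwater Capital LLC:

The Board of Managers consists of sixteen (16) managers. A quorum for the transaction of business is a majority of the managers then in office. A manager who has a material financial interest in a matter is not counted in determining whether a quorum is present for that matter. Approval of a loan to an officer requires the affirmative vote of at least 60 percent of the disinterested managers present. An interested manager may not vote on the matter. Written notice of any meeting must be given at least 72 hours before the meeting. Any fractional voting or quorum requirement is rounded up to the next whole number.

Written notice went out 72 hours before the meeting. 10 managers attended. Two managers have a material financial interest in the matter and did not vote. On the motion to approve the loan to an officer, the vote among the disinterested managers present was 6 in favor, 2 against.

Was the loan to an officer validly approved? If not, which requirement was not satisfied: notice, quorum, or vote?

Notice: 72 hours given; 72 required (72 ≥ 72). Satisfied.
Quorum: 10 present, but the 2 interested managers do not count, leaving 8. Quorum is 9. Not satisfied.
Vote: the loan to an officer requires three-fifths of the disinterested managers present (10 − 2 = 8). 3/5 of 8 = 4.80, rounded up to 5, so 5 affirmative votes are needed; 6 voted in favor. Satisfied. (Moot — without a quorum no business can be validly transacted.)

Invalid — quorum requirement not satisfied.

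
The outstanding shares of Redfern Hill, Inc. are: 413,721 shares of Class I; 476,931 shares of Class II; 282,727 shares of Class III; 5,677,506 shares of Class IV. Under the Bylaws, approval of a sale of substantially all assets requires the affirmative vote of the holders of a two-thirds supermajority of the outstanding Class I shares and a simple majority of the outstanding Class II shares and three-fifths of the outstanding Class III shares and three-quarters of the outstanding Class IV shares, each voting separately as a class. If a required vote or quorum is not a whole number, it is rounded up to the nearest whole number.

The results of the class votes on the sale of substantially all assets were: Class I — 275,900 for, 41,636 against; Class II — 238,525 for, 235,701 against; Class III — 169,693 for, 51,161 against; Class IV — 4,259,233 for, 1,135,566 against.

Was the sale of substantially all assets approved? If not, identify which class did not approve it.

Class I: 2/3 of 413721 = 275814; 275,814 required, 275,900 in favor — approved.
Class II: a majority of 476931 is 238466; 238,466 required, 238,525 in favor — approved.
Class III: 3/5 of 282727 = 169636.20, rounded up to 169637; 169,637 required, 169,693 in favor — approved.
Class IV: 3/4 of 5677506 = 4258129.50, rounded up to 4258130; 4,258,130 required, 4,259,233 in favor — approved.

Approved — every class gave the required vote.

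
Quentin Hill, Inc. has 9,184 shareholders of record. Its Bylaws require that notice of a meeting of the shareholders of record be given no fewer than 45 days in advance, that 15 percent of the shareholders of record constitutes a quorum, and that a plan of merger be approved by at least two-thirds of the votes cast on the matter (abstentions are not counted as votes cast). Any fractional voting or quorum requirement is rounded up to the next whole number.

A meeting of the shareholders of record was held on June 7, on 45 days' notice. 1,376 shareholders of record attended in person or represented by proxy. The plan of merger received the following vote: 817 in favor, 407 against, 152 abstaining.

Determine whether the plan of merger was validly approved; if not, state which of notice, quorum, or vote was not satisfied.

Invalid — quorum requirement not satisfied.

Notice: 45 days given; 45 required. Satisfied.
Quorum: 15% of 9,184 = 1,377.60, rounded up to 1,378; 1,376 present. Not satisfied.
Vote: requires two-thirds of the votes cast (1,376 − 152 abstaining = 1,224); 2/3 of 1224 = 816, so 816 needed; 817 in favor. Satisfied.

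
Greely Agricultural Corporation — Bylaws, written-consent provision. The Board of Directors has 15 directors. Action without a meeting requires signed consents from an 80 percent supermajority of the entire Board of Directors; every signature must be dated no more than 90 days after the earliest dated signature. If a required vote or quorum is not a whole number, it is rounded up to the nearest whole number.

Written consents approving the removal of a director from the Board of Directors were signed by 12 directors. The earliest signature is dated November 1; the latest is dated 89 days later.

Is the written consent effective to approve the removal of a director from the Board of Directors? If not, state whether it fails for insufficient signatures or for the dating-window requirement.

Signatures required: an 80 percent supermajority of 15 — 4/5 of 15 = 12, so 12 needed; 12 signed. Sufficient.
Dating window: the latest signature is 89 days after the earliest; the limit is 90 days. Within the window.

Effective — both the signature and dating-window requirements are satisfied.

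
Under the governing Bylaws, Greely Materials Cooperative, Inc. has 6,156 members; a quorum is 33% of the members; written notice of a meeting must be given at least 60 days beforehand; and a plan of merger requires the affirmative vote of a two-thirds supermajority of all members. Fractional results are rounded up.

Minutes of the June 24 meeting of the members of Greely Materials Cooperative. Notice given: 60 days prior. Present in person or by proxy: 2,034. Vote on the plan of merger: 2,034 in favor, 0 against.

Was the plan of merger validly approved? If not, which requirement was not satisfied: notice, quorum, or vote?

Invalid — vote requirement not satisfied.

Notice: 60 days given; 60 required. Satisfied.
Quorum: 33% of 6,156 = 2,031.48, rounded up to 2,032; 2,034 present. Satisfied.
Vote: requires two-thirds of all members (6,156); 2/3 of 6156 = 4104, so 4,104 needed; 2,034 in favor. Not satisfied.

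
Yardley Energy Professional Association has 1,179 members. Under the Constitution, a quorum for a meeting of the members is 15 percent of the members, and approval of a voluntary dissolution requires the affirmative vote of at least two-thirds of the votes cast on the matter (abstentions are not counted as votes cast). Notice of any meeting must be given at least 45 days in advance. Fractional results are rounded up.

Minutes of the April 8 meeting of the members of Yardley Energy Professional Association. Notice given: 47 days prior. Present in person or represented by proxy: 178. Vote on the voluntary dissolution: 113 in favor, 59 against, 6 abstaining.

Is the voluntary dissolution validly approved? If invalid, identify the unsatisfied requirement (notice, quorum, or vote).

Notice: 47 days given; 45 required. Satisfied.
Quorum: 15% of 1,179 = 176.85, rounded up to 177; 178 present. Satisfied.
Vote: requires two-thirds of the votes cast (178 − 6 abstaining = 172); 2/3 of 172 = 114.67, rounded up to 115, so 115 needed; 113 in favor. Not satisfied.

Invalid — vote requirement not satisfied.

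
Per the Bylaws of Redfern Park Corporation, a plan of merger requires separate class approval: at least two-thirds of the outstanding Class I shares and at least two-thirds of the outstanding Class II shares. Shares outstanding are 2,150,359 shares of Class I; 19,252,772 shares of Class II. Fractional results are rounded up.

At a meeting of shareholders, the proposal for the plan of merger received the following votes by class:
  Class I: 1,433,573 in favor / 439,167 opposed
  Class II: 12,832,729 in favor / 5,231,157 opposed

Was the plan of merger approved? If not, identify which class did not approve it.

Class I: 2/3 of 2150359 = 1433572.67, rounded up to 1433573; 1,433,573 required, 1,433,573 in favor — approved.
Class II: 2/3 of 19252772 = 12835181.33, rounded up to 12835182; 12,835,182 required, 12,832,729 in favor — not approved.

Not approved — the Class II shares did not give the required vote.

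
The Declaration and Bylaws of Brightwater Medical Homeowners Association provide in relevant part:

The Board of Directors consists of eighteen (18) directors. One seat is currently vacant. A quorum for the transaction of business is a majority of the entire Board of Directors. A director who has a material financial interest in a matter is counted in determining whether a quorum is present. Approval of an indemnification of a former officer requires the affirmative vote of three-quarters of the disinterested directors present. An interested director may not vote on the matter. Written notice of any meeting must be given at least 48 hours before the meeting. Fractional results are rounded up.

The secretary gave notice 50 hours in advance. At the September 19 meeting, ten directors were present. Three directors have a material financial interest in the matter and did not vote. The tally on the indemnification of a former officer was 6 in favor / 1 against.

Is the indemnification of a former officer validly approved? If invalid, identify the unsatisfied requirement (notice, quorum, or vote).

Valid — all requirements satisfied.

Notice: 50 hours given; 48 required (50 ≥ 48). Satisfied.
Quorum: 10 present (interested directors count toward quorum); quorum is 10. Satisfied.
Vote: the indemnification of a former officer requires three-fourths of the disinterested directors present (10 − 3 = 7). 3/4 of 7 = 5.25, rounded up to 6, so 6 affirmative votes are needed; 6 voted in favor. Satisfied.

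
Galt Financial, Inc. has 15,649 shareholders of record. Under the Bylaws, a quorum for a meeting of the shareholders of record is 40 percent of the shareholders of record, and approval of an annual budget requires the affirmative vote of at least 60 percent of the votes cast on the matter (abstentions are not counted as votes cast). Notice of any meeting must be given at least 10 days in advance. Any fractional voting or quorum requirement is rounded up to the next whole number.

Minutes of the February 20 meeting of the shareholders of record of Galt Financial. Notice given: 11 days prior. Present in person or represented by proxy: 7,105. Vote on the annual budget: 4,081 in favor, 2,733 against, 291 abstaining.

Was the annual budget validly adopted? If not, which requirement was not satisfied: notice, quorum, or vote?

Notice: 11 days given; 10 required. Satisfied.
Quorum: 40% of 15,649 = 6,259.60, rounded up to 6,260; 7,105 present. Satisfied.
Vote: requires three-fifths of the votes cast (7,105 − 291 abstaining = 6,814); 3/5 of 6814 = 4088.40, rounded up to 4089, so 4,089 needed; 4,081 in favor. Not satisfied.

Invalid — vote requirement not satisfied.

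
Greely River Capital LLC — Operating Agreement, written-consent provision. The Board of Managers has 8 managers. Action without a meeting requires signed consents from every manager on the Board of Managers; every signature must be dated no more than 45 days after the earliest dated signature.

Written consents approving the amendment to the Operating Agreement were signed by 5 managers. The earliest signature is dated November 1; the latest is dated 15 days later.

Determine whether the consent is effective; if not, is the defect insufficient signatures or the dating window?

Signatures required: every one of 8 — unanimous means all 8, so 8 needed; 5 signed. Insufficient.
Dating window: the latest signature is 15 days after the earliest; the limit is 45 days. Within the window.

Not effective — insufficient signatures.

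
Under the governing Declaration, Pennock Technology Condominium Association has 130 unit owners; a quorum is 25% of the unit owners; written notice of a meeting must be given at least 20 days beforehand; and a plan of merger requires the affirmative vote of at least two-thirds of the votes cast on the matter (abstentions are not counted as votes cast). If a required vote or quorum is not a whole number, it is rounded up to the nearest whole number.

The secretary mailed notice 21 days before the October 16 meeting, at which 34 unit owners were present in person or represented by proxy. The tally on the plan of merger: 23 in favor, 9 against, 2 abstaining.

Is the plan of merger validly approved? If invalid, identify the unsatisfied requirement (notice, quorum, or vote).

Valid — all requirements satisfied.

Notice: 21 days given; 20 required. Satisfied.
Quorum: 25% of 130 = 32.50, rounded up to 33; 34 present. Satisfied.
Vote: requires two-thirds of the votes cast (34 − 2 abstaining = 32); 2/3 of 32 = 21.33, rounded up to 22, so 22 needed; 23 in favor. Satisfied.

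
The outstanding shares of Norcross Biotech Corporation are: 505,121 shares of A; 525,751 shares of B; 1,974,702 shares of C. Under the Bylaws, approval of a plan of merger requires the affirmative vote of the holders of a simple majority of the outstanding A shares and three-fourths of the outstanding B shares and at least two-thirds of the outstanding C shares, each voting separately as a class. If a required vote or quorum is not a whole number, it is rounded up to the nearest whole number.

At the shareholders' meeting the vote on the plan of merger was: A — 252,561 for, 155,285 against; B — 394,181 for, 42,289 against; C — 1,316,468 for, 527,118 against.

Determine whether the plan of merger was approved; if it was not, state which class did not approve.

Not approved — the B shares did not give the required vote.

A: a majority of 505121 is 252561; 252,561 required, 252,561 in favor — approved.
B: 3/4 of 525751 = 394313.25, rounded up to 394314; 394,314 required, 394,181 in favor — not approved.
C: 2/3 of 1974702 = 1316468; 1,316,468 required, 1,316,468 in favor — approved.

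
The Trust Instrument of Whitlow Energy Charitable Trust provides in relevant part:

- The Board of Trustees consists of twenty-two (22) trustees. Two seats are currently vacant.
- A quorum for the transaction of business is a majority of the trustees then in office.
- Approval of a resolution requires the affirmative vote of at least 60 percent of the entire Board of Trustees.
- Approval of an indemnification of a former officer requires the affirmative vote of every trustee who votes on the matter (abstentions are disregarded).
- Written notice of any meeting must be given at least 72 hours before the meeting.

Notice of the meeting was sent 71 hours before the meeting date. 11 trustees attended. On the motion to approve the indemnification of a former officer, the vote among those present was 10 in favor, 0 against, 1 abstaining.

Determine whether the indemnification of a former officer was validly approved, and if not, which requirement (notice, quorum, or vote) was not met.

Invalid — notice requirement not satisfied.

Notice: 71 hours given; 72 required (71 < 72). Not satisfied.
Quorum: 11 present; quorum is 11. Satisfied.
Vote: the indemnification of a former officer requires the unanimous vote of the votes cast (11 present − 1 abstaining = 10). Unanimous means all 10, so 10 affirmative votes are needed; 10 voted in favor. Satisfied.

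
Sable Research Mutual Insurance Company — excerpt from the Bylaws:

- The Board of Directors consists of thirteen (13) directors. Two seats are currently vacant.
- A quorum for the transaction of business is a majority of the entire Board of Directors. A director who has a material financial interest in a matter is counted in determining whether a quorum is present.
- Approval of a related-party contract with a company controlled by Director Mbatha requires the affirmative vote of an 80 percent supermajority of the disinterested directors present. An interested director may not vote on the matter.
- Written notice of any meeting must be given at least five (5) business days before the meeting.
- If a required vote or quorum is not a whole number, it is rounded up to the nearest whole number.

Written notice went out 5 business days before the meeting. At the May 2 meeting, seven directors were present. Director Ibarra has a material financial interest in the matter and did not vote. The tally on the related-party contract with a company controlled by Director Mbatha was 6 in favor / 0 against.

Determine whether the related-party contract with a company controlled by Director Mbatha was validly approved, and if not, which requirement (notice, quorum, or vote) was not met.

Notice: 5 business days given; 5 required (5 ≥ 5). Satisfied.
Quorum: 7 present (interested directors count toward quorum); quorum is 7. Satisfied.
Vote: the related-party contract with a company controlled by Director Mbatha requires four-fifths of the disinterested directors present (7 − 1 = 6). 4/5 of 6 = 4.80, rounded up to 5, so 5 affirmative votes are needed; 6 voted in favor. Satisfied.

Valid — all requirements satisfied.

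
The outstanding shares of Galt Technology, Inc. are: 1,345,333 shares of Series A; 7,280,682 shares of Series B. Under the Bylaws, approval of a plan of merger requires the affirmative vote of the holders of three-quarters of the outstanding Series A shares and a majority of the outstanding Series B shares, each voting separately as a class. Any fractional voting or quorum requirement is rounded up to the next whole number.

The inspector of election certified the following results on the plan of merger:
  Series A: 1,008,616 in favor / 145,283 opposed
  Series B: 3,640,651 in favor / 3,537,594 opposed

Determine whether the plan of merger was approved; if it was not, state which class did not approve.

Not approved — the Series A shares did not give the required vote.

Series A: 3/4 of 1345333 = 1008999.75, rounded up to 1009000; 1,009,000 required, 1,008,616 in favor — not approved.
Series B: a majority of 7280682 is 3640342; 3,640,342 required, 3,640,651 in favor — approved.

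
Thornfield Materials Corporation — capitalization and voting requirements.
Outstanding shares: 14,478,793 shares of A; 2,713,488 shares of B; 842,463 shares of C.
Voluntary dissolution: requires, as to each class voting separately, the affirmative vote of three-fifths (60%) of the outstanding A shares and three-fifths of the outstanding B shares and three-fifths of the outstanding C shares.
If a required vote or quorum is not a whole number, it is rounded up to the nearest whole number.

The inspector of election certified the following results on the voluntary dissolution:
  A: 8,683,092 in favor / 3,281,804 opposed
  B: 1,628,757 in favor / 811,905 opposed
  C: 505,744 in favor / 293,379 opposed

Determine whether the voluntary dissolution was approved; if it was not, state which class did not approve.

Not approved — the A shares did not give the required vote.

A: 3/5 of 14478793 = 8687275.80, rounded up to 8687276; 8,687,276 required, 8,683,092 in favor — not approved.
B: 3/5 of 2713488 = 1628092.80, rounded up to 1628093; 1,628,093 required, 1,628,757 in favor — approved.
C: 3/5 of 842463 = 505477.80, rounded up to 505478; 505,478 required, 505,744 in favor — approved.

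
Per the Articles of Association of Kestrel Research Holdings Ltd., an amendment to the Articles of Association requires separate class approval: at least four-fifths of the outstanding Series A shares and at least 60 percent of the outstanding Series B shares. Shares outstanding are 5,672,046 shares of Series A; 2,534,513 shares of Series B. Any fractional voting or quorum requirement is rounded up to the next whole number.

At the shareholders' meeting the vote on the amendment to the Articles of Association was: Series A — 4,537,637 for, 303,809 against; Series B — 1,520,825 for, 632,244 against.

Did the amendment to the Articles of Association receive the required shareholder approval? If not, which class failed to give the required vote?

Series A: 4/5 of 5672046 = 4537636.80, rounded up to 4537637; 4,537,637 required, 4,537,637 in favor — approved.
Series B: 3/5 of 2534513 = 1520707.80, rounded up to 1520708; 1,520,708 required, 1,520,825 in favor — approved.

Approved — every class gave the required vote.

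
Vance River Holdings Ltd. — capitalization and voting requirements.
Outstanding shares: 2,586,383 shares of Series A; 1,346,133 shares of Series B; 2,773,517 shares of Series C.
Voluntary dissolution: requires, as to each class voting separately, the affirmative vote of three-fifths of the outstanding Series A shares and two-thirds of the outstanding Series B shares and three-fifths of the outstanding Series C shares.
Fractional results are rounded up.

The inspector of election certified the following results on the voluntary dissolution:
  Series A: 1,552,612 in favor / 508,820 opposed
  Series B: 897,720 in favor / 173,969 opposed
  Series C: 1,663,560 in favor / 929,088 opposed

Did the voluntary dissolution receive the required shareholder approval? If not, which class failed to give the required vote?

Series A: 3/5 of 2586383 = 1551829.80, rounded up to 1551830; 1,551,830 required, 1,552,612 in favor — approved.
Series B: 2/3 of 1346133 = 897422; 897,422 required, 897,720 in favor — approved.
Series C: 3/5 of 2773517 = 1664110.20, rounded up to 1664111; 1,664,111 required, 1,663,560 in favor — not approved.

Not approved — the Series C shares did not give the required vote.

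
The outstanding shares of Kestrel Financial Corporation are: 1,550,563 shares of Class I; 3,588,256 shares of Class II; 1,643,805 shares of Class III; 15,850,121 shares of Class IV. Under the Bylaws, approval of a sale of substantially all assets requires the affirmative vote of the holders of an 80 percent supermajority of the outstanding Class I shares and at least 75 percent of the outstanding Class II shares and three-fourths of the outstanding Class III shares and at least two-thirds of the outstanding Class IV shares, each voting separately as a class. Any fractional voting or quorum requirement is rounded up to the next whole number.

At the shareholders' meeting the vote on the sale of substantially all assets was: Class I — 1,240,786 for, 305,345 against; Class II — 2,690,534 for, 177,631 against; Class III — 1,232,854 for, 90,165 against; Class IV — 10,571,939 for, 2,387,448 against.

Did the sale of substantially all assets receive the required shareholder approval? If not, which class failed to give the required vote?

Class I: 4/5 of 1550563 = 1240450.40, rounded up to 1240451; 1,240,451 required, 1,240,786 in favor — approved.
Class II: 3/4 of 3588256 = 2691192; 2,691,192 required, 2,690,534 in favor — not approved.
Class III: 3/4 of 1643805 = 1232853.75, rounded up to 1232854; 1,232,854 required, 1,232,854 in favor — approved.
Class IV: 2/3 of 15850121 = 10566747.33, rounded up to 10566748; 10,566,748 required, 10,571,939 in favor — approved.

Not approved — the Class II shares did not give the required vote.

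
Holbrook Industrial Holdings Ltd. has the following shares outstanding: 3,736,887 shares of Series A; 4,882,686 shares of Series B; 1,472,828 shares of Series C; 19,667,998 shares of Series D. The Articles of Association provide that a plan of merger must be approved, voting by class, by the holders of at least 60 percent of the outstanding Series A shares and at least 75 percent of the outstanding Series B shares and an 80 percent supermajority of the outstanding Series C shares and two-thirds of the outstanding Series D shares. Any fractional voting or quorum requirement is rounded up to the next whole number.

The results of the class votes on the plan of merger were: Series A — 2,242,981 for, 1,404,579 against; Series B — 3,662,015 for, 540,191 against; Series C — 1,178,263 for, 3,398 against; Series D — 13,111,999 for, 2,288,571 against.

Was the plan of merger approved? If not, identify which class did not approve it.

Series A: 3/5 of 3736887 = 2242132.20, rounded up to 2242133; 2,242,133 required, 2,242,981 in favor — approved.
Series B: 3/4 of 4882686 = 3662014.50, rounded up to 3662015; 3,662,015 required, 3,662,015 in favor — approved.
Series C: 4/5 of 1472828 = 1178262.40, rounded up to 1178263; 1,178,263 required, 1,178,263 in favor — approved.
Series D: 2/3 of 19667998 = 13111998.67, rounded up to 13111999; 13,111,999 required, 13,111,999 in favor — approved.

Approved — every class gave the required vote.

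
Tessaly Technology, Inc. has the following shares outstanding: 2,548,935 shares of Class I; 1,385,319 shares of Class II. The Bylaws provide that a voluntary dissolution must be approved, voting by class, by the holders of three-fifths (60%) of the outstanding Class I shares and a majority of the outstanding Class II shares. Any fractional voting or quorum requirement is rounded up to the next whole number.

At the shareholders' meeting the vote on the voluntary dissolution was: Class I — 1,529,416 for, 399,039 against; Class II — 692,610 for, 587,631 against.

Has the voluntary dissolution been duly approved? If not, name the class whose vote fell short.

Not approved — the Class II shares did not give the required vote.

Class I: 3/5 of 2548935 = 1529361; 1,529,361 required, 1,529,416 in favor — approved.
Class II: a majority of 1385319 is 692660; 692,660 required, 692,610 in favor — not approved.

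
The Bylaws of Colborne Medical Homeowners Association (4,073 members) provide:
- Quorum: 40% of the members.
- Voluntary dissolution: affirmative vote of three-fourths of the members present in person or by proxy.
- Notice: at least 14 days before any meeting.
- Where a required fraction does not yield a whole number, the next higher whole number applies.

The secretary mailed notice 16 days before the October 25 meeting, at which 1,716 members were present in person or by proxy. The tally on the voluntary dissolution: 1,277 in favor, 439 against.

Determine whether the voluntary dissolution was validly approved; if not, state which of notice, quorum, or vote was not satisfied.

Invalid — vote requirement not satisfied.

Notice: 16 days given; 14 required. Satisfied.
Quorum: 40% of 4,073 = 1,629.20, rounded up to 1,630; 1,716 present. Satisfied.
Vote: requires three-fourths of those present (1,716); 3/4 of 1716 = 1287, so 1,287 needed; 1,277 in favor. Not satisfied.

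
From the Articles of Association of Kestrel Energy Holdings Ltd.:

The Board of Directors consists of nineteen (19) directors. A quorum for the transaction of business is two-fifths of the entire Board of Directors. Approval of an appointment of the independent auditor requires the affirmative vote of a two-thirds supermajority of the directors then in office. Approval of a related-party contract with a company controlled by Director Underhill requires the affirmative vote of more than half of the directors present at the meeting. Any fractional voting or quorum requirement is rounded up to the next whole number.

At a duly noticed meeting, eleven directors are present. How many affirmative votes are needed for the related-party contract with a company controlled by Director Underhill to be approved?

The related-party contract with a company controlled by Director Underhill requires a majority of the directors present (11).
A majority of 11 is 6.

6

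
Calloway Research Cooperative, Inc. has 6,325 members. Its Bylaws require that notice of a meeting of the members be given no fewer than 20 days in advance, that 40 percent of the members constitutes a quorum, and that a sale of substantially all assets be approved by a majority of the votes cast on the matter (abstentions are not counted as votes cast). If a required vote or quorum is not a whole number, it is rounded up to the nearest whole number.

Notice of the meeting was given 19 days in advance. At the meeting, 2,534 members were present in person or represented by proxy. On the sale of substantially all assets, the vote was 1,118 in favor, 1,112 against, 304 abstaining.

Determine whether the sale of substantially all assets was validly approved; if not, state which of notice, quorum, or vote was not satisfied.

Invalid — notice requirement not satisfied.

Notice: 19 days given; 20 required. Not satisfied.
Quorum: 40% of 6,325 = 2,530; 2,534 present. Satisfied.
Vote: requires a majority of the votes cast (2,534 − 304 abstaining = 2,230); a majority of 2230 is 1116, so 1,116 needed; 1,118 in favor. Satisfied.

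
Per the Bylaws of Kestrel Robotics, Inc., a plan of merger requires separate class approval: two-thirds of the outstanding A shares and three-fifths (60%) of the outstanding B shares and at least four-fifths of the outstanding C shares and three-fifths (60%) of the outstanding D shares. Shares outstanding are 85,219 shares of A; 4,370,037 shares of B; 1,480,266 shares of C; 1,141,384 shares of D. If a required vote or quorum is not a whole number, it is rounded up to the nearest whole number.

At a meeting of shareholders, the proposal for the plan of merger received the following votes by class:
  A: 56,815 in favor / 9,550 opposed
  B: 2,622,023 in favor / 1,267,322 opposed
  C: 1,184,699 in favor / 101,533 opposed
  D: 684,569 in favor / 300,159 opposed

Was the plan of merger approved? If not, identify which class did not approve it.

Not approved — the D shares did not give the required vote.

A: 2/3 of 85219 = 56812.67, rounded up to 56813; 56,813 required, 56,815 in favor — approved.
B: 3/5 of 4370037 = 2622022.20, rounded up to 2622023; 2,622,023 required, 2,622,023 in favor — approved.
C: 4/5 of 1480266 = 1184212.80, rounded up to 1184213; 1,184,213 required, 1,184,699 in favor — approved.
D: 3/5 of 1141384 = 684830.40, rounded up to 684831; 684,831 required, 684,569 in favor — not approved.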